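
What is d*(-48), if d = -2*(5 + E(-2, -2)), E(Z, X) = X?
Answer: 288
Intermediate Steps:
d = -6 (d = -2*(5 - 2) = -2*3 = -6)
d*(-48) = -6*(-48) = 288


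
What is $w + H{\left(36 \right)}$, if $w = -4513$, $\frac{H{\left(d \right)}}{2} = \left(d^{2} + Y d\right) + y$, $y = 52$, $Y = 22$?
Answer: $-233$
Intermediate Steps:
$H{\left(d \right)} = 104 + 2 d^{2} + 44 d$ ($H{\left(d \right)} = 2 \left(\left(d^{2} + 22 d\right) + 52\right) = 2 \left(52 + d^{2} + 22 d\right) = 104 + 2 d^{2} + 44 d$)
$w + H{\left(36 \right)} = -4513 + \left(104 + 2 \cdot 36^{2} + 44 \cdot 36\right) = -4513 + \left(104 + 2 \cdot 1296 + 1584\right) = -4513 + \left(104 + 2592 + 1584\right) = -4513 + 4280 = -233$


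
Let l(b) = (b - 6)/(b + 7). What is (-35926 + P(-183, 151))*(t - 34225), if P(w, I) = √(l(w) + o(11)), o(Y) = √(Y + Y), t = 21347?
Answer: 462655028 - 6439*√(2079 + 1936*√22)/22 ≈ 4.6262e+8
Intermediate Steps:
l(b) = (-6 + b)/(7 + b)
o(Y) = √2*√Y (o(Y) = √(2*Y) = √2*√Y)
P(w, I) = √(√22 + (-6 + w)/(7 + w)) (P(w, I) = √((-6 + w)/(7 + w) + √2*√11) = √((-6 + w)/(7 + w) + √22) = √(√22 + (-6 + w)/(7 + w)))
(-35926 + P(-183, 151))*(t - 34225) = (-35926 + √((-6 - 183 + √22*(7 - 183))/(7 - 183)))*(21347 - 34225) = (-35926 + √((-6 - 183 + √22*(-176))/(-176)))*(-12878) = (-35926 + √(-(-6 - 183 - 176*√22)/176))*(-12878) = (-35926 + √(-(-189 - 176*√22)/176))*(-12878) = (-35926 + √(189/176 + √22))*(-12878) = 462655028 - 12878*√(189/176 + √22)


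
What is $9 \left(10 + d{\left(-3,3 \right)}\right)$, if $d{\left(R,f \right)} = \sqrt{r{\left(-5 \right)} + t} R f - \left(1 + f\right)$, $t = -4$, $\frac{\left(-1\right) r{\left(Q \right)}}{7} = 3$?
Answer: $54 - 405 i \approx 54.0 - 405.0 i$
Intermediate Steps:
$r{\left(Q \right)} = -21$ ($r{\left(Q \right)} = \left(-7\right) 3 = -21$)
$d{\left(R,f \right)} = -1 - f + 5 i R f$ ($d{\left(R,f \right)} = \sqrt{-21 - 4} R f - \left(1 + f\right) = \sqrt{-25} R f - \left(1 + f\right) = 5 i R f - \left(1 + f\right) = -1 - f + 5 i R f$)
$9 \left(10 + d{\left(-3,3 \right)}\right) = 9 \left(10 - \left(4 - 5 i \left(-3\right) 3\right)\right) = 9 \left(10 - \left(4 + 45 i\right)\right) = 9 \left(6 - 45 i\right) = 54 - 405 i$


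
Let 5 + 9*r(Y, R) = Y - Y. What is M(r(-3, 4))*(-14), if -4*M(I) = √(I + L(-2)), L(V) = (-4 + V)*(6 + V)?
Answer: 7*I*√221/6 ≈ 17.344*I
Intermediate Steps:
r(Y, R) = -5/9 (r(Y, R) = -5/9 + (Y - Y)/9 = -5/9 + (⅑)*0 = -5/9 + 0 = -5/9)
M(I) = -√(-24 + I)/4 (M(I) = -√(I + (-24 + (-2)² + 2*(-2)))/4 = -√(I + (-24 + 4 - 4))/4 = -√(I - 24)/4 = -√(-24 + I)/4)
M(r(-3, 4))*(-14) = -√(-24 - 5/9)/4*(-14) = -I*√221/12*(-14) = 7*I*√221/6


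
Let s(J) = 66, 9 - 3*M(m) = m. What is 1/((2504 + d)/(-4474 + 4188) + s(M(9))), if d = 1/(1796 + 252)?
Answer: 585728/33529855 ≈ 0.017469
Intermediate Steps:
d = 1/2048 ≈ 0.00048828
M(m) = 3 - m/3
1/((2504 + d)/(-4474 + 4188) + s(M(9))) = 1/((2504 + 1/2048)/(-4474 + 4188) + 66) = 1/((5128193/2048)/(-286) + 66) = 1/((5128193/2048)*(-1/286) + 66) = 1/(-5128193/585728 + 66) = 1/(33529855/585728) = 585728/33529855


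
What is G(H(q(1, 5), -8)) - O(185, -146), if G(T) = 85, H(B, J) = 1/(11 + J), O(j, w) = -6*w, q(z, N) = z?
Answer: -791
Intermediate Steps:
G(H(q(1, 5), -8)) - O(185, -146) = 85 - (-6)*(-146) = 85 - 1*876 = 85 - 876 = -791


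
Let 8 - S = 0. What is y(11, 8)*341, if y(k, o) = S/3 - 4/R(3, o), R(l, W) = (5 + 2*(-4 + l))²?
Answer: 6820/9 ≈ 757.78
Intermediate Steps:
S = 8 (S = 8 - 1*0 = 8 + 0 = 8)
R(l, W) = (-3 + 2*l)² (R(l, W) = (5 + (-8 + 2*l))² = (-3 + 2*l)²)
y(k, o) = 20/9 (y(k, o) = 8/3 - 4/(-3 + 2*3)² = 8*(⅓) - 4/(-3 + 6)² = 8/3 - 4/(3²) = 8/3 - 4/9 = 20/9)
y(11, 8)*341 = (20/9)*341 = 6820/9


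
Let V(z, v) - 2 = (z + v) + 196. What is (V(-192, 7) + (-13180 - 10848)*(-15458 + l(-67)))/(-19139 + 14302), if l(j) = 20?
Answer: -370944277/4837 ≈ -76689.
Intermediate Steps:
V(z, v) = 198 + v + z (V(z, v) = 2 + ((z + v) + 196) = 2 + ((v + z) + 196) = 2 + (196 + v + z) = 198 + v + z)
(V(-192, 7) + (-13180 - 10848)*(-15458 + l(-67)))/(-19139 + 14302) = ((198 + 7 - 192) + (-13180 - 10848)*(-15458 + 20))/(-19139 + 14302) = (13 - 24028*(-15438))/(-4837) = (13 + 370944264)*(-1/4837) = 370944277*(-1/4837) = -370944277/4837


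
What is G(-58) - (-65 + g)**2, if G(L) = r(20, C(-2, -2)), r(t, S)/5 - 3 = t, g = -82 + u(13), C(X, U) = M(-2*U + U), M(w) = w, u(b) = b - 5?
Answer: -19206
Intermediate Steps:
u(b) = -5 + b
C(X, U) = -U (C(X, U) = -2*U + U = -U)
g = -74 (g = -82 + (-5 + 13) = -82 + 8 = -74)
r(t, S) = 15 + 5*t
G(L) = 115 (G(L) = 15 + 5*20 = 15 + 100 = 115)
G(-58) - (-65 + g)**2 = 115 - (-65 - 74)**2 = 115 - 1*(-139)**2 = 115 - 1*19321 = 115 - 19321 = -19206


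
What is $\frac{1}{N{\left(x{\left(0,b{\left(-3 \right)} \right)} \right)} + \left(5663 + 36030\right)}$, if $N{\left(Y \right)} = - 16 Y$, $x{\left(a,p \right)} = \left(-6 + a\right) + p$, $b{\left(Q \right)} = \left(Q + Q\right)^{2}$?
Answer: $\frac{1}{41213} \approx 2.4264 \cdot 10^{-5}$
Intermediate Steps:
$b{\left(Q \right)} = 4 Q^{2}$ ($b{\left(Q \right)} = \left(2 Q\right)^{2} = 4 Q^{2}$)
$x{\left(a,p \right)} = -6 + a + p$
$\frac{1}{N{\left(x{\left(0,b{\left(-3 \right)} \right)} \right)} + \left(5663 + 36030\right)} = \frac{1}{- 16 \left(-6 + 0 + 4 \left(-3\right)^{2}\right) + \left(5663 + 36030\right)} = \frac{1}{- 16 \left(-6 + 0 + 4 \cdot 9\right) + 41693} = \frac{1}{- 16 \left(-6 + 0 + 36\right) + 41693} = \frac{1}{\left(-16\right) 30 + 41693} = \frac{1}{-480 + 41693} = \frac{1}{41213}$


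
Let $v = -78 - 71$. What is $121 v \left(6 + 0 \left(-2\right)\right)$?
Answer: $-108174$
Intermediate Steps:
$v = -149$
$121 v \left(6 + 0 \left(-2\right)\right) = 121 \left(-149\right) \left(6 + 0 \left(-2\right)\right) = - 18029 \left(6 + 0\right) = \left(-18029\right) 6 = -108174$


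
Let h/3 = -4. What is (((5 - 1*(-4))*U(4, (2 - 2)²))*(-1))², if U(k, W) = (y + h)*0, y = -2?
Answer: 0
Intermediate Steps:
h = -12 (h = 3*(-4) = -12)
U(k, W) = 0 (U(k, W) = (-2 - 12)*0 = -14*0 = 0)
(((5 - 1*(-4))*U(4, (2 - 2)²))*(-1))² = (((5 - 1*(-4))*0)*(-1))² = (((5 + 4)*0)*(-1))² = ((9*0)*(-1))² = (0*(-1))² = 0² = 0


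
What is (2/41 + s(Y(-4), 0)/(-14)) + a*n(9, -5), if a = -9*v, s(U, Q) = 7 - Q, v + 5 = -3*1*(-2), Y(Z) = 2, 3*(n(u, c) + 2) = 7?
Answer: -283/82 ≈ -3.4512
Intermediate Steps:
n(u, c) = 1/3 (n(u, c) = -2 + (1/3)*7 = -2 + 7/3 = 1/3)
v = 1 (v = -5 - 3*1*(-2) = -5 - 3*(-2) = -5 + 6 = 1)
a = -9 (a = -9*1 = -9)
(2/41 + s(Y(-4), 0)/(-14)) + a*n(9, -5) = (2/41 + (7 - 1*0)/(-14)) - 9*1/3 = (2*(1/41) + (7 + 0)*(-1/14)) - 3 = (2/41 + 7*(-1/14)) - 3 = (2/41 - 1/2) - 3 = -37/82 - 3 = -283/82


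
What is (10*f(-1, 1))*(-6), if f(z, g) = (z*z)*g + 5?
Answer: -360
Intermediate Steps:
f(z, g) = 5 + g*z² (f(z, g) = z²*g + 5 = g*z² + 5 = 5 + g*z²)
(10*f(-1, 1))*(-6) = (10*(5 + 1*(-1)²))*(-6) = (10*(5 + 1*1))*(-6) = (10*(5 + 1))*(-6) = (10*6)*(-6) = 60*(-6) = -360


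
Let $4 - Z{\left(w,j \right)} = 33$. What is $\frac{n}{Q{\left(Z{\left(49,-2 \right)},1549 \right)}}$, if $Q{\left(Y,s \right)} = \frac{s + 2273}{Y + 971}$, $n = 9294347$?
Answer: $\frac{1459212479}{637} \approx 2.2908 \cdot 10^{6}$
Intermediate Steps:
$Z{\left(w,j \right)} = -29$ ($Z{\left(w,j \right)} = 4 - 33 = -29$)
$Q{\left(Y,s \right)} = \frac{2273 + s}{971 + Y}$
$\frac{n}{Q{\left(Z{\left(49,-2 \right)},1549 \right)}} = \frac{9294347}{\frac{1}{971 - 29} \left(2273 + 1549\right)} = \frac{9294347}{\frac{1}{942} \cdot 3822} = \frac{9294347}{\frac{637}{157}} = 9294347 \cdot \frac{157}{637} = \frac{1459212479}{637}$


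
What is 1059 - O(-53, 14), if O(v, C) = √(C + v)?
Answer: 1059 - I*√39 ≈ 1059.0 - 6.245*I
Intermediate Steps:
1059 - O(-53, 14) = 1059 - √(14 - 53) = 1059 - √(-39) = 1059 - I*√39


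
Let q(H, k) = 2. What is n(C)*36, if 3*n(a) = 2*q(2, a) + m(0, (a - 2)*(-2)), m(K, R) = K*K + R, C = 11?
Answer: -168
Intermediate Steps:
m(K, R) = R + K² (m(K, R) = K² + R = R + K²)
n(a) = 8/3 - 2*a/3 (n(a) = (2*2 + ((a - 2)*(-2) + 0²))/3 = (4 + ((-2 + a)*(-2) + 0))/3 = (4 + ((4 - 2*a) + 0))/3 = (4 + (4 - 2*a))/3 = (8 - 2*a)/3 = 8/3 - 2*a/3)
n(C)*36 = (8/3 - ⅔*11)*36 = (8/3 - 22/3)*36 = -14/3*36 = -168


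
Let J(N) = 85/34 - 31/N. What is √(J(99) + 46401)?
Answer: √202132282/66 ≈ 215.41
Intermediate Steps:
J(N) = 5/2 - 31/N (J(N) = 85*(1/34) - 31/N = 5/2 - 31/N)
√(J(99) + 46401) = √((5/2 - 31/99) + 46401) = √(433/198 + 46401) = √(9187831/198) = √202132282/66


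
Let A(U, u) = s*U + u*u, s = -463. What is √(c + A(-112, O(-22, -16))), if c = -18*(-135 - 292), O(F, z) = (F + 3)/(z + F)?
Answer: √238169/2 ≈ 244.01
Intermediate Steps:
O(F, z) = (3 + F)/(F + z)
c = 7686 (c = -18*(-427) = 7686)
A(U, u) = u² - 463*U (A(U, u) = -463*U + u*u = -463*U + u² = u² - 463*U)
√(c + A(-112, O(-22, -16))) = √(7686 + (((3 - 22)/(-22 - 16))² - 463*(-112))) = √(7686 + ((-19/(-38))² + 51856)) = √(7686 + ((-1/38*(-19))² + 51856)) = √(7686 + ((½)² + 51856)) = √(7686 + (¼ + 51856)) = √(7686 + 207425/4) = √(238169/4) = √238169/2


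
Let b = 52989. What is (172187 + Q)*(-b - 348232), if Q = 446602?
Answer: -248271141369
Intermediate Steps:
(172187 + Q)*(-b - 348232) = (172187 + 446602)*(-1*52989 - 348232) = 618789*(-52989 - 348232) = 618789*(-401221) = -248271141369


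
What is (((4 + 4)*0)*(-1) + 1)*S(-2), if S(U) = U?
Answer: -2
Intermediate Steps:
(((4 + 4)*0)*(-1) + 1)*S(-2) = (((4 + 4)*0)*(-1) + 1)*(-2) = ((8*0)*(-1) + 1)*(-2) = (0*(-1) + 1)*(-2) = (0 + 1)*(-2) = 1*(-2) = -2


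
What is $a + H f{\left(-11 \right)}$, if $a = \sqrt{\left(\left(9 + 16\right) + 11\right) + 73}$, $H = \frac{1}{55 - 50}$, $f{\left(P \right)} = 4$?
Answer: $\frac{4}{5} + \sqrt{109} \approx 11.24$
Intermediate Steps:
$H = \frac{1}{5} \approx 0.2$
$a = \sqrt{109}$ ($a = \sqrt{\left(25 + 11\right) + 73} = \sqrt{36 + 73} = \sqrt{109} \approx 10.44$)
$a + H f{\left(-11 \right)} = \sqrt{109} + \frac{1}{5} \cdot 4 = \sqrt{109} + \frac{4}{5} = \frac{4}{5} + \sqrt{109}$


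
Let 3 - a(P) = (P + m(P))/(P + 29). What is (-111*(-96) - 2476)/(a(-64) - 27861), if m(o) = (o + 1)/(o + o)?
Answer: -36646400/124811969 ≈ -0.29361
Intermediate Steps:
m(o) = (1 + o)/(2*o) (m(o) = (1 + o)/((2*o)) = (1 + o)*(1/(2*o)) = (1 + o)/(2*o))
a(P) = 3 - (P + (1 + P)/(2*P))/(29 + P) (a(P) = 3 - (P + (1 + P)/(2*P))/(P + 29) = 3 - (P + (1 + P)/(2*P))/(29 + P))
(-111*(-96) - 2476)/(a(-64) - 27861) = (-111*(-96) - 2476)/((1/2)*(-1 + 4*(-64)**2 + 173*(-64))/(-64*(29 - 64)) - 27861) = (10656 - 2476)/((1/2)*(-1/64)*(-1 + 4*4096 - 11072)/(-35) - 27861) = 8180/((1/2)*(-1/64)*(-1/35)*(-1 + 16384 - 11072) - 27861) = 8180/((1/2)*(-1/64)*(-1/35)*5311 - 27861) = 8180/(5311/4480 - 27861) = 8180/(-124811969/4480) = 8180*(-4480/124811969) = -36646400/124811969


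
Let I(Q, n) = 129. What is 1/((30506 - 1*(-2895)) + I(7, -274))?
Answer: 1/33530 ≈ 2.9824e-5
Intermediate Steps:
1/((30506 - 1*(-2895)) + I(7, -274)) = 1/((30506 - 1*(-2895)) + 129) = 1/((30506 + 2895) + 129) = 1/(33401 + 129) = 1/33530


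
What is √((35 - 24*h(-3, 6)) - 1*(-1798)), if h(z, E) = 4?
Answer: 3*√193 ≈ 41.677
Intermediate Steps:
√((35 - 24*h(-3, 6)) - 1*(-1798)) = √((35 - 24*4) - 1*(-1798)) = √((35 - 96) + 1798) = √(-61 + 1798) = √1737 = 3*√193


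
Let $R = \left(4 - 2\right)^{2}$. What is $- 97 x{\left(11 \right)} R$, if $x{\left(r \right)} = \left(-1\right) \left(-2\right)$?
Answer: $-776$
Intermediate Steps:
$R = 4$ ($R = 2^{2} = 4$)
$x{\left(r \right)} = 2$
$- 97 x{\left(11 \right)} R = \left(-97\right) 2 \cdot 4 = \left(-194\right) 4 = -776$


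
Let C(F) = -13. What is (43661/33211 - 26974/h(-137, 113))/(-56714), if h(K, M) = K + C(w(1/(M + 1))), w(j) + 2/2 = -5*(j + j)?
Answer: -225595666/70632324525 ≈ -0.0031939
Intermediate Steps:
w(j) = -1 - 10*j (w(j) = -1 - 5*(j + j) = -1 - 10*j)
h(K, M) = -13 + K (h(K, M) = K - 13 = -13 + K)
(43661/33211 - 26974/h(-137, 113))/(-56714) = (43661/33211 - 26974/(-13 - 137))/(-56714) = (43661*(1/33211) - 26974/(-150))*(-1/56714) = (43661/33211 - 26974*(-1/150))*(-1/56714) = (43661/33211 + 13487/75)*(-1/56714) = (451191332/2490825)*(-1/56714) = -225595666/70632324525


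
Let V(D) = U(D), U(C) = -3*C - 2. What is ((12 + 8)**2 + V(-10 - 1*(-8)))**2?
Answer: 163216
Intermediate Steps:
U(C) = -2 - 3*C
V(D) = -2 - 3*D
((12 + 8)**2 + V(-10 - 1*(-8)))**2 = ((12 + 8)**2 + (-2 - 3*(-10 - 1*(-8))))**2 = (20**2 + (-2 - 3*(-10 + 8)))**2 = (400 + (-2 - 3*(-2)))**2 = (400 + (-2 + 6))**2 = (400 + 4)**2 = 404**2 = 163216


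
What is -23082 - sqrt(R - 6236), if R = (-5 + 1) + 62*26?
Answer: -23082 - 2*I*sqrt(1157) ≈ -23082.0 - 68.029*I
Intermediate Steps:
R = 1608 (R = -4 + 1612 = 1608)
-23082 - sqrt(R - 6236) = -23082 - sqrt(1608 - 6236) = -23082 - sqrt(-4628) = -23082 - 2*I*sqrt(1157)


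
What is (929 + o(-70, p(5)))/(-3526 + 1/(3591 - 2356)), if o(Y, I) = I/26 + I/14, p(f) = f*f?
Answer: -8054955/30482263 ≈ -0.26425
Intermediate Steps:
p(f) = f²
o(Y, I) = 10*I/91 (o(Y, I) = I*(1/26) + I*(1/14) = I/26 + I/14 = 10*I/91)
(929 + o(-70, p(5)))/(-3526 + 1/(3591 - 2356)) = (929 + (10/91)*5²)/(-3526 + 1/(3591 - 2356)) = (929 + (10/91)*25)/(-3526 + 1/1235) = (929 + 250/91)/(-3526 + 1/1235) = 84789/(91*(-4354609/1235)) = (84789/91)*(-1235/4354609) = -8054955/30482263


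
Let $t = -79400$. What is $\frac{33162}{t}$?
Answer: $- \frac{16581}{39700} \approx -0.41766$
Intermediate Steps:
$\frac{33162}{t} = \frac{33162}{-79400} = 33162 \left(- \frac{1}{79400}\right) = - \frac{16581}{39700}$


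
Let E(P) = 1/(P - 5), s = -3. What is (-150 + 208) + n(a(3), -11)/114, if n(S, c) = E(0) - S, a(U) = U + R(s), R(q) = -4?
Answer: 16532/285 ≈ 58.007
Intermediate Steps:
E(P) = 1/(-5 + P)
a(U) = -4 + U (a(U) = U - 4 = -4 + U)
n(S, c) = -1/5 - S (n(S, c) = 1/(-5 + 0) - S = 1/(-5) - S = -1/5 - S)
(-150 + 208) + n(a(3), -11)/114 = (-150 + 208) + (-1/5 - (-4 + 3))/114 = 58 + (-1/5 - 1*(-1))*(1/114) = 58 + (-1/5 + 1)*(1/114) = 58 + (4/5)*(1/114) = 58 + 2/285 = 16532/285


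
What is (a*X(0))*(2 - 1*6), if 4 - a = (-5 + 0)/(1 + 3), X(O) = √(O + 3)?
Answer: -21*√3 ≈ -36.373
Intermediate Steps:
X(O) = √(3 + O)
a = 21/4 (a = 4 - (-5 + 0)/(1 + 3) = 4 - (-5)/4 = 4 - 1*(-5/4) = 4 + 5/4 = 21/4 ≈ 5.2500)
(a*X(0))*(2 - 1*6) = (21*√(3 + 0)/4)*(2 - 1*6) = (21*√3/4)*(2 - 6) = (21*√3/4)*(-4) = -21*√3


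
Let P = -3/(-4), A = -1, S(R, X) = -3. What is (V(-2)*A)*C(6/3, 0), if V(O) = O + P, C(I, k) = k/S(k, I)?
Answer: 0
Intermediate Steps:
C(I, k) = -k/3 (C(I, k) = k/(-3) = k*(-1/3) = -k/3)
P = 3/4 (P = -3*(-1/4) = 3/4 ≈ 0.75000)
V(O) = 3/4 + O (V(O) = O + 3/4 = 3/4 + O)
(V(-2)*A)*C(6/3, 0) = ((3/4 - 2)*(-1))*(-1/3*0) = -5/4*(-1)*0 = (5/4)*0 = 0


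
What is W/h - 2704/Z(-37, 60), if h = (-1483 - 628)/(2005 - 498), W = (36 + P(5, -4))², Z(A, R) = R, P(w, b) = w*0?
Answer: -30723116/31665 ≈ -970.25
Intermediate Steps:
P(w, b) = 0
W = 1296 (W = (36 + 0)² = 36² = 1296)
h = -2111/1507 ≈ -1.4008
W/h - 2704/Z(-37, 60) = 1296/(-2111/1507) - 2704/60 = 1296*(-1507/2111) - 2704*1/60 = -1953072/2111 - 676/15 = -30723116/31665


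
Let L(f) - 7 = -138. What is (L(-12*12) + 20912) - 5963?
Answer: 14818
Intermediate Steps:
L(f) = -131 (L(f) = 7 - 138 = -131)
(L(-12*12) + 20912) - 5963 = (-131 + 20912) - 5963 = 20781 - 5963 = 14818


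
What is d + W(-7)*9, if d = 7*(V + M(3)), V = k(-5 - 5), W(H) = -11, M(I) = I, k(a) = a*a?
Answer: 622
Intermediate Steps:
k(a) = a**2
V = 100 (V = (-5 - 5)**2 = (-10)**2 = 100)
d = 721 (d = 7*(100 + 3) = 7*103 = 721)
d + W(-7)*9 = 721 - 11*9 = 721 - 99 = 622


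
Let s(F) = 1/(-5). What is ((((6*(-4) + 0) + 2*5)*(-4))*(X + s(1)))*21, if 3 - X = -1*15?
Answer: 104664/5 ≈ 20933.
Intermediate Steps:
X = 18 (X = 3 - (-1)*15 = 3 - 1*(-15) = 3 + 15 = 18)
s(F) = -⅕
((((6*(-4) + 0) + 2*5)*(-4))*(X + s(1)))*21 = ((((6*(-4) + 0) + 2*5)*(-4))*(18 - ⅕))*21 = ((((-24 + 0) + 10)*(-4))*(89/5))*21 = (((-24 + 10)*(-4))*(89/5))*21 = (-14*(-4)*(89/5))*21 = (56*(89/5))*21 = (4984/5)*21 = 104664/5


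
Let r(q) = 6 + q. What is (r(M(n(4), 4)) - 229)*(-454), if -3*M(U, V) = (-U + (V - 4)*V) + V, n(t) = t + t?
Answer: 301910/3 ≈ 1.0064e+5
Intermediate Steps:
n(t) = 2*t
M(U, V) = -V/3 + U/3 - V*(-4 + V)/3 (M(U, V) = -((-U + (V - 4)*V) + V)/3 = -((-U + (-4 + V)*V) + V)/3 = -((-U + V*(-4 + V)) + V)/3 = -(V - U + V*(-4 + V))/3 = -V/3 + U/3 - V*(-4 + V)/3)
(r(M(n(4), 4)) - 229)*(-454) = ((6 + (4 - ⅓*4² + (2*4)/3)) - 229)*(-454) = ((6 + (4 - ⅓*16 + (⅓)*8)) - 229)*(-454) = ((6 + (4 - 16/3 + 8/3)) - 229)*(-454) = ((6 + 4/3) - 229)*(-454) = (22/3 - 229)*(-454) = -665/3*(-454) = 301910/3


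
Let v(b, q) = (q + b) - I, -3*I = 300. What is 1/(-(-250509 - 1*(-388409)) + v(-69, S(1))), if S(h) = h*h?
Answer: -1/137868 ≈ -7.2533e-6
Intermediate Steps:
S(h) = h²
I = -100 (I = -⅓*300 = -100)
v(b, q) = 100 + b + q (v(b, q) = (q + b) - 1*(-100) = (b + q) + 100 = 100 + b + q)
1/(-(-250509 - 1*(-388409)) + v(-69, S(1))) = 1/(-(-250509 - 1*(-388409)) + (100 - 69 + 1²)) = 1/(-(-250509 + 388409) + (100 - 69 + 1)) = 1/(-1*137900 + 32) = 1/(-137900 + 32) = 1/(-137868) = -1/137868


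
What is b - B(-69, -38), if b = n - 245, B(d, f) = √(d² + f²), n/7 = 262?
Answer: 1589 - √6205 ≈ 1510.2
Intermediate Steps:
n = 1834 (n = 7*262 = 1834)
b = 1589 (b = 1834 - 245 = 1589)
b - B(-69, -38) = 1589 - √((-69)² + (-38)²) = 1589 - √(4761 + 1444) = 1589 - √6205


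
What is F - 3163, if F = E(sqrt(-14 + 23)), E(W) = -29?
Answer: -3192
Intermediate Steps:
F = -29
F - 3163 = -29 - 3163 = -3192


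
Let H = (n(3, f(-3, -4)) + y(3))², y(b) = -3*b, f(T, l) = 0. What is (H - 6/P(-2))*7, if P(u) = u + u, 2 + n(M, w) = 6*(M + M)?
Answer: 8771/2 ≈ 4385.5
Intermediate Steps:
n(M, w) = -2 + 12*M (n(M, w) = -2 + 6*(M + M) = -2 + 6*(2*M) = -2 + 12*M)
P(u) = 2*u
H = 625 (H = ((-2 + 12*3) - 3*3)² = ((-2 + 36) - 9)² = (34 - 9)² = 25² = 625)
(H - 6/P(-2))*7 = (625 - 6/(2*(-2)))*7 = (625 - 6/(-4))*7 = (625 - 6*(-¼))*7 = (625 + 3/2)*7 = (1253/2)*7 = 8771/2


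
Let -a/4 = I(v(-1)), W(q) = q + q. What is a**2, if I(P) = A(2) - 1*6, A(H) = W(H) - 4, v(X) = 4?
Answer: 576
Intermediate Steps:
W(q) = 2*q
A(H) = -4 + 2*H (A(H) = 2*H - 4 = -4 + 2*H)
I(P) = -6 (I(P) = (-4 + 2*2) - 1*6 = (-4 + 4) - 6 = 0 - 6 = -6)
a = 24 (a = -4*(-6) = 24)
a**2 = 24**2 = 576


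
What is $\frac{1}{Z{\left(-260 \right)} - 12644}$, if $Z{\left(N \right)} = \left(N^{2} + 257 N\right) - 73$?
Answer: $- \frac{1}{11937} \approx -8.3773 \cdot 10^{-5}$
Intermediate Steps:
$Z{\left(N \right)} = -73 + N^{2} + 257 N$
$\frac{1}{Z{\left(-260 \right)} - 12644} = \frac{1}{\left(-73 + \left(-260\right)^{2} + 257 \left(-260\right)\right) - 12644} = \frac{1}{\left(-73 + 67600 - 66820\right) - 12644} = \frac{1}{707 - 12644} = \frac{1}{-11937} = - \frac{1}{11937}$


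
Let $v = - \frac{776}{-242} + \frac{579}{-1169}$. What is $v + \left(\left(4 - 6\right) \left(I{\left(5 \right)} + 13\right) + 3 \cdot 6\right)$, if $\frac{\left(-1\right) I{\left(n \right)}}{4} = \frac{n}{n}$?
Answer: $\frac{383513}{141449} \approx 2.7113$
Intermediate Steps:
$v = \frac{383513}{141449}$ ($v = \left(-776\right) \left(- \frac{1}{242}\right) + 579 \left(- \frac{1}{1169}\right) = \frac{388}{121} - \frac{579}{1169} = \frac{383513}{141449} \approx 2.7113$)
$I{\left(n \right)} = -4$ ($I{\left(n \right)} = - 4 \frac{n}{n} = \left(-4\right) 1 = -4$)
$v + \left(\left(4 - 6\right) \left(I{\left(5 \right)} + 13\right) + 3 \cdot 6\right) = \frac{383513}{141449} + \left(\left(4 - 6\right) \left(-4 + 13\right) + 3 \cdot 6\right) = \frac{383513}{141449} + \left(\left(-2\right) 9 + 18\right) = \frac{383513}{141449} + \left(-18 + 18\right) = \frac{383513}{141449} + 0 = \frac{383513}{141449}$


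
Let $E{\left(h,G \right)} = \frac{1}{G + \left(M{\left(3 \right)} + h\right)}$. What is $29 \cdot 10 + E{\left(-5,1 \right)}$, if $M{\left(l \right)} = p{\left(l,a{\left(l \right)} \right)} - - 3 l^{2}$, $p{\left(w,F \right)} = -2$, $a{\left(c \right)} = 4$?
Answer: $\frac{6091}{21} \approx 290.05$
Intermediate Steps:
$M{\left(l \right)} = -2 + 3 l^{2}$ ($M{\left(l \right)} = -2 - - 3 l^{2} = -2 + 3 l^{2}$)
$E{\left(h,G \right)} = \frac{1}{25 + G + h}$ ($E{\left(h,G \right)} = \frac{1}{G - \left(2 - 27 - h\right)} = \frac{1}{G + \left(\left(-2 + 3 \cdot 9\right) + h\right)} = \frac{1}{G + \left(\left(-2 + 27\right) + h\right)} = \frac{1}{G + \left(25 + h\right)} = \frac{1}{25 + G + h}$)
$29 \cdot 10 + E{\left(-5,1 \right)} = 29 \cdot 10 + \frac{1}{25 + 1 - 5} = 290 + \frac{1}{21} = \frac{6091}{21}$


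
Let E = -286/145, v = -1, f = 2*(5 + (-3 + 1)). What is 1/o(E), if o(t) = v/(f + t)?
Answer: -584/145 ≈ -4.0276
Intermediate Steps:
f = 6 (f = 2*(5 - 2) = 2*3 = 6)
E = -286/145 (E = -286*1/145 = -286/145 ≈ -1.9724)
o(t) = -1/(6 + t)
1/o(E) = 1/(-1/(6 - 286/145)) = 1/(-1/584/145) = 1/(-1*145/584) = 1/(-145/584) = -584/145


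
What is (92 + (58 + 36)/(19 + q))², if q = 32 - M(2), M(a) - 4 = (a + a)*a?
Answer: 13557124/1521 ≈ 8913.3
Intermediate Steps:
M(a) = 4 + 2*a² (M(a) = 4 + (a + a)*a = 4 + (2*a)*a = 4 + 2*a²)
q = 20 (q = 32 - (4 + 2*2²) = 32 - (4 + 2*4) = 32 - (4 + 8) = 32 - 1*12 = 32 - 12 = 20)
(92 + (58 + 36)/(19 + q))² = (92 + (58 + 36)/(19 + 20))² = (92 + 94/39)² = (3682/39)² = 13557124/1521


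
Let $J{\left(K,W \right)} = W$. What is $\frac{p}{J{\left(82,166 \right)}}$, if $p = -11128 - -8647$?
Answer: $- \frac{2481}{166} \approx -14.946$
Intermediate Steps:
$p = -2481$ ($p = -11128 + 8647 = -2481$)
$\frac{p}{J{\left(82,166 \right)}} = - \frac{2481}{166}$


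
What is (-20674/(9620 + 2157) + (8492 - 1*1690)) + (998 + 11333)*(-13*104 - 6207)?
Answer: -1097654425053/11777 ≈ -9.3203e+7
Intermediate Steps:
(-20674/(9620 + 2157) + (8492 - 1*1690)) + (998 + 11333)*(-13*104 - 6207) = (-20674/11777 + (8492 - 1690)) + 12331*(-1352 - 6207) = (-20674*1/11777 + 6802) + 12331*(-7559) = (-20674/11777 + 6802) - 93210029 = 80086480/11777 - 93210029 = -1097654425053/11777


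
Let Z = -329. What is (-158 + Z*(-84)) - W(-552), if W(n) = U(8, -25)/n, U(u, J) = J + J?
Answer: 7583903/276 ≈ 27478.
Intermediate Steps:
U(u, J) = 2*J
W(n) = -50/n (W(n) = (2*(-25))/n = -50/n)
(-158 + Z*(-84)) - W(-552) = (-158 - 329*(-84)) - (-50)/(-552) = (-158 + 27636) - (-50)*(-1)/552 = 27478 - 1*25/276 = 27478 - 25/276 = 7583903/276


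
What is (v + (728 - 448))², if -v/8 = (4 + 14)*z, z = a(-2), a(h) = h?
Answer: 322624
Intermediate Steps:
z = -2
v = 288 (v = -8*(4 + 14)*(-2) = -144*(-2) = -8*(-36) = 288)
(v + (728 - 448))² = (288 + (728 - 448))² = (288 + 280)² = 568² = 322624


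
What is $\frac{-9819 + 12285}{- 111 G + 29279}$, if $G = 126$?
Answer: $\frac{2466}{15293} \approx 0.16125$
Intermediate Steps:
$\frac{-9819 + 12285}{- 111 G + 29279} = \frac{-9819 + 12285}{\left(-111\right) 126 + 29279} = \frac{2466}{-13986 + 29279} = \frac{2466}{15293}$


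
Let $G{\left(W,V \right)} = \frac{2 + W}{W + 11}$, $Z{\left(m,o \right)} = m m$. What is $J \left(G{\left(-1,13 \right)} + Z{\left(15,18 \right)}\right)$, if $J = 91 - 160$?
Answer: $- \frac{155319}{10} \approx -15532.0$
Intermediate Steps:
$Z{\left(m,o \right)} = m^{2}$
$G{\left(W,V \right)} = \frac{2 + W}{11 + W}$
$J = -69$ ($J = 91 - 160 = -69$)
$J \left(G{\left(-1,13 \right)} + Z{\left(15,18 \right)}\right) = - 69 \left(\frac{2 - 1}{11 - 1} + 15^{2}\right) = - 69 \left(\frac{1}{10} \cdot 1 + 225\right) = - 69 \left(\frac{1}{10} + 225\right) = \left(-69\right) \frac{2251}{10} = - \frac{155319}{10}$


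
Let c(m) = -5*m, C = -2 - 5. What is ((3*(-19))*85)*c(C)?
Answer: -169575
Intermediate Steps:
C = -7
((3*(-19))*85)*c(C) = ((3*(-19))*85)*(-5*(-7)) = -57*85*35 = -4845*35 = -169575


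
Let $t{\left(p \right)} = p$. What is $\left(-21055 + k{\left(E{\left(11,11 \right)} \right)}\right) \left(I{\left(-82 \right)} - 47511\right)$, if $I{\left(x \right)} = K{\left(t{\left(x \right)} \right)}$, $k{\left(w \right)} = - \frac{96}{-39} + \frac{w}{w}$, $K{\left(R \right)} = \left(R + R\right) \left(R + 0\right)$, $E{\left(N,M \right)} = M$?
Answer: $\frac{9322021210}{13} \approx 7.1708 \cdot 10^{8}$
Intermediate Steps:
$K{\left(R \right)} = 2 R^{2}$ ($K{\left(R \right)} = 2 R R = 2 R^{2}$)
$k{\left(w \right)} = \frac{45}{13}$ ($k{\left(w \right)} = \left(-96\right) \left(- \frac{1}{39}\right) + 1 = \frac{32}{13} + 1 = \frac{45}{13}$)
$I{\left(x \right)} = 2 x^{2}$
$\left(-21055 + k{\left(E{\left(11,11 \right)} \right)}\right) \left(I{\left(-82 \right)} - 47511\right) = \left(-21055 + \frac{45}{13}\right) \left(2 \left(-82\right)^{2} - 47511\right) = - \frac{273670 \left(2 \cdot 6724 - 47511\right)}{13} = - \frac{273670 \left(13448 - 47511\right)}{13} = \left(- \frac{273670}{13}\right) \left(-34063\right) = \frac{9322021210}{13}$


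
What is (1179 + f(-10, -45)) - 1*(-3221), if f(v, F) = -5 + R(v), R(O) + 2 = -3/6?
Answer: 8785/2 ≈ 4392.5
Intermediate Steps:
R(O) = -5/2 (R(O) = -2 - 3/6 = -2 - 3*⅙ = -2 - ½ = -5/2)
f(v, F) = -15/2 (f(v, F) = -5 - 5/2 = -15/2)
(1179 + f(-10, -45)) - 1*(-3221) = (1179 - 15/2) - 1*(-3221) = 2343/2 + 3221 = 8785/2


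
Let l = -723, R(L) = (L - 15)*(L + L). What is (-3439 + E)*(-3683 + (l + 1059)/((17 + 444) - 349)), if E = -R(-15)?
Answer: 15967520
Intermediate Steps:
R(L) = 2*L*(-15 + L) (R(L) = (-15 + L)*(2*L) = 2*L*(-15 + L))
E = -900 (E = -2*(-15)*(-15 - 15) = -2*(-15)*(-30) = -1*900 = -900)
(-3439 + E)*(-3683 + (l + 1059)/((17 + 444) - 349)) = (-3439 - 900)*(-3683 + (-723 + 1059)/((17 + 444) - 349)) = -4339*(-3683 + 336/(461 - 349)) = -4339*(-3683 + 336/112) = -4339*(-3683 + 336*(1/112)) = -4339*(-3683 + 3) = -4339*(-3680) = 15967520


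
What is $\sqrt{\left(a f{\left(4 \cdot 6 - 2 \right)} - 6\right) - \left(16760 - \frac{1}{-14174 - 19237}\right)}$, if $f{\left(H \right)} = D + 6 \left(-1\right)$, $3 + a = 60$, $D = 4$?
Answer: $\frac{i \sqrt{18843058299891}}{33411} \approx 129.92 i$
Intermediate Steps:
$a = 57$ ($a = -3 + 60 = 57$)
$f{\left(H \right)} = -2$ ($f{\left(H \right)} = 4 + 6 \left(-1\right) = 4 - 6 = -2$)
$\sqrt{\left(a f{\left(4 \cdot 6 - 2 \right)} - 6\right) - \left(16760 - \frac{1}{-14174 - 19237}\right)} = \sqrt{\left(57 \left(-2\right) - 6\right) - \left(16760 - \frac{1}{-14174 - 19237}\right)} = \sqrt{\left(-114 - 6\right) - \left(16760 - \frac{1}{-33411}\right)} = \sqrt{-120 - \frac{559968361}{33411}} = \sqrt{- \frac{563977681}{33411}} = \frac{i \sqrt{18843058299891}}{33411}$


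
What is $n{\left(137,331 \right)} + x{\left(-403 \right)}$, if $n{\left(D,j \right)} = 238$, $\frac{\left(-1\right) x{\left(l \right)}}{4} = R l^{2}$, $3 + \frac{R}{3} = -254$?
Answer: $500869594$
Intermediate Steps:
$R = -771$ ($R = -9 + 3 \left(-254\right) = -9 - 762 = -771$)
$x{\left(l \right)} = 3084 l^{2}$ ($x{\left(l \right)} = - 4 \left(- 771 l^{2}\right) = 3084 l^{2}$)
$n{\left(137,331 \right)} + x{\left(-403 \right)} = 238 + 3084 \left(-403\right)^{2} = 238 + 3084 \cdot 162409 = 238 + 500869356 = 500869594$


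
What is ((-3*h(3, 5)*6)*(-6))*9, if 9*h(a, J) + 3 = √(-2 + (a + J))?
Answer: -324 + 108*√6 ≈ -59.455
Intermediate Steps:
h(a, J) = -⅓ + √(-2 + J + a)/9 (h(a, J) = -⅓ + √(-2 + (a + J))/9 = -⅓ + √(-2 + (J + a))/9 = -⅓ + √(-2 + J + a)/9)
((-3*h(3, 5)*6)*(-6))*9 = ((-3*(-⅓ + √(-2 + 5 + 3)/9)*6)*(-6))*9 = ((-3*(-⅓ + √6/9)*6)*(-6))*9 = (((1 - √6/3)*6)*(-6))*9 = ((6 - 2*√6)*(-6))*9 = (-36 + 12*√6)*9 = -324 + 108*√6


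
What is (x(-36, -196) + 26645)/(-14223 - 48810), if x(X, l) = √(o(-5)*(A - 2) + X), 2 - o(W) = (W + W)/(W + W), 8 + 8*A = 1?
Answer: -26645/63033 - I*√622/252132 ≈ -0.42272 - 9.8916e-5*I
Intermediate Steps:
A = -7/8 (A = -1 + (⅛)*1 = -1 + ⅛ = -7/8 ≈ -0.87500)
o(W) = 1 (o(W) = 2 - (W + W)/(W + W) = 2 - 2*W/(2*W) = 2 - 2*W*1/(2*W) = 2 - 1*1 = 2 - 1 = 1)
x(X, l) = √(-23/8 + X) (x(X, l) = √(1*(-7/8 - 2) + X) = √(1*(-23/8) + X) = √(-23/8 + X))
(x(-36, -196) + 26645)/(-14223 - 48810) = (√(-46 + 16*(-36))/4 + 26645)/(-14223 - 48810) = (√(-46 - 576)/4 + 26645)/(-63033) = (√(-622)/4 + 26645)*(-1/63033) = ((I*√622)/4 + 26645)*(-1/63033) = (I*√622/4 + 26645)*(-1/63033) = (26645 + I*√622/4)*(-1/63033) = -26645/63033 - I*√622/252132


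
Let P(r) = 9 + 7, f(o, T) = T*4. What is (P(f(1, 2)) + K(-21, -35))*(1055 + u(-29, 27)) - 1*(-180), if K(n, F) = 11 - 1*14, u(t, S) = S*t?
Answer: 3716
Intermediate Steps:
f(o, T) = 4*T
P(r) = 16
K(n, F) = -3 (K(n, F) = 11 - 14 = -3)
(P(f(1, 2)) + K(-21, -35))*(1055 + u(-29, 27)) - 1*(-180) = (16 - 3)*(1055 + 27*(-29)) - 1*(-180) = 13*(1055 - 783) + 180 = 13*272 + 180 = 3536 + 180 = 3716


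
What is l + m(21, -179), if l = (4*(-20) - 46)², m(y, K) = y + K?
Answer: 15718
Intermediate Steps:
m(y, K) = K + y
l = 15876 (l = (-80 - 46)² = (-126)² = 15876)
l + m(21, -179) = 15876 + (-179 + 21) = 15876 - 158 = 15718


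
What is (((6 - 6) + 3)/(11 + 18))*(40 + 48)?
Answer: 264/29 ≈ 9.1035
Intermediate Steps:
(((6 - 6) + 3)/(11 + 18))*(40 + 48) = ((0 + 3)/29)*88 = (3*(1/29))*88 = (3/29)*88 = 264/29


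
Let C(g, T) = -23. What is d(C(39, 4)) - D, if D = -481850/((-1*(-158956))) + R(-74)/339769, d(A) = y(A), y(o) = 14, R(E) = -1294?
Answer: 460019939005/27004160582 ≈ 17.035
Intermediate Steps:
d(A) = 14
D = -81961690857/27004160582 (D = -481850/((-1*(-158956))) - 1294/339769 = -481850/158956 - 1294*1/339769 = -481850*1/158956 - 1294/339769 = -240925/79478 - 1294/339769 = -81961690857/27004160582 ≈ -3.0351)
d(C(39, 4)) - D = 14 - 1*(-81961690857/27004160582) = 14 + 81961690857/27004160582 = 460019939005/27004160582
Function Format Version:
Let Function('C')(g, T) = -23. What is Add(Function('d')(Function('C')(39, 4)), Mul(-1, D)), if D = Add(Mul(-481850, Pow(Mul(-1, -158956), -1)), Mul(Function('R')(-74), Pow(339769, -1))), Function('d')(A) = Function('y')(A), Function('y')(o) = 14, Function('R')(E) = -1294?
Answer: Rational(460019939005, 27004160582) ≈ 17.035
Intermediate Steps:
Function('d')(A) = 14
D = Rational(-81961690857, 27004160582) (D = Add(Mul(-481850, Pow(Mul(-1, -158956), -1)), Mul(-1294, Pow(339769, -1))) = Add(Mul(-481850, Pow(158956, -1)), Mul(-1294, Rational(1, 339769))) = Add(Mul(-481850, Rational(1, 158956)), Rational(-1294, 339769)) = Add(Rational(-240925, 79478), Rational(-1294, 339769)) = Rational(-81961690857, 27004160582) ≈ -3.0351)
Add(Function('d')(Function('C')(39, 4)), Mul(-1, D)) = Add(14, Mul(-1, Rational(-81961690857, 27004160582))) = Add(14, Rational(81961690857, 27004160582)) = Rational(460019939005, 27004160582)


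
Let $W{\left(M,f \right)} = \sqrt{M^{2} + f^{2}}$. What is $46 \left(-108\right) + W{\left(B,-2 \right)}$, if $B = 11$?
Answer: $-4968 + 5 \sqrt{5} \approx -4956.8$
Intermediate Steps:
$46 \left(-108\right) + W{\left(B,-2 \right)} = 46 \left(-108\right) + \sqrt{11^{2} + \left(-2\right)^{2}} = -4968 + \sqrt{121 + 4} = -4968 + \sqrt{125} = -4968 + 5 \sqrt{5}$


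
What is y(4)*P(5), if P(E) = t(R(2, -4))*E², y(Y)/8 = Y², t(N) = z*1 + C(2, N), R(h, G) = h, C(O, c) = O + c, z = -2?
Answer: 6400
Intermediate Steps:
t(N) = N (t(N) = -2*1 + (2 + N) = -2 + (2 + N) = N)
y(Y) = 8*Y²
P(E) = 2*E²
y(4)*P(5) = (8*4²)*(2*5²) = (8*16)*(2*25) = 128*50 = 6400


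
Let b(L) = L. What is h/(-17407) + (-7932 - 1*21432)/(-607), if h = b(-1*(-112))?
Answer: 511071164/10566049 ≈ 48.369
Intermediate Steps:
h = 112 (h = -1*(-112) = 112)
h/(-17407) + (-7932 - 1*21432)/(-607) = 112/(-17407) + (-7932 - 1*21432)/(-607) = 112*(-1/17407) + (-7932 - 21432)*(-1/607) = -112/17407 - 29364*(-1/607) = -112/17407 + 29364/607 = 511071164/10566049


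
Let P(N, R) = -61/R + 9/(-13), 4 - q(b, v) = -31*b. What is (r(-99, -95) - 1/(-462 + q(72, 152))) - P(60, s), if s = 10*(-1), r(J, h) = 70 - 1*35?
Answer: 1706112/57655 ≈ 29.592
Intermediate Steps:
q(b, v) = 4 + 31*b (q(b, v) = 4 - (-31)*b = 4 + 31*b)
r(J, h) = 35 (r(J, h) = 70 - 35 = 35)
s = -10
P(N, R) = -9/13 - 61/R (P(N, R) = -61/R + 9*(-1/13) = -61/R - 9/13 = -9/13 - 61/R)
(r(-99, -95) - 1/(-462 + q(72, 152))) - P(60, s) = (35 - 1/(-462 + (4 + 31*72))) - (-9/13 - 61/(-10)) = (35 - 1/(-462 + (4 + 2232))) - (-9/13 - 61*(-⅒)) = (35 - 1/(-462 + 2236)) - (-9/13 + 61/10) = (35 - 1/1774) - 1*703/130 = (35 - 1*1/1774) - 703/130 = (35 - 1/1774) - 703/130 = 62089/1774 - 703/130 = 1706112/57655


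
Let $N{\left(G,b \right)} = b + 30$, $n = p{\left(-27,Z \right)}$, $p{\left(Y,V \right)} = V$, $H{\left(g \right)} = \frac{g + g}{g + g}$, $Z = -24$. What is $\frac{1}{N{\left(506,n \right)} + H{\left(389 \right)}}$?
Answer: $\frac{1}{7} \approx 0.14286$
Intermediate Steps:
$H{\left(g \right)} = 1$ ($H{\left(g \right)} = \frac{2 g}{2 g} = 2 g \frac{1}{2 g} = 1$)
$n = -24$
$N{\left(G,b \right)} = 30 + b$
$\frac{1}{N{\left(506,n \right)} + H{\left(389 \right)}} = \frac{1}{\left(30 - 24\right) + 1} = \frac{1}{6 + 1} = \frac{1}{7}$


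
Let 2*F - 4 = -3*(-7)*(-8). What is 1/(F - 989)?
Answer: -1/1071 ≈ -0.00093371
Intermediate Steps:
F = -82 (F = 2 + (-3*(-7)*(-8))/2 = 2 + (21*(-8))/2 = 2 + (½)*(-168) = 2 - 84 = -82)
1/(F - 989) = 1/(-82 - 989) = 1/(-1071) = -1/1071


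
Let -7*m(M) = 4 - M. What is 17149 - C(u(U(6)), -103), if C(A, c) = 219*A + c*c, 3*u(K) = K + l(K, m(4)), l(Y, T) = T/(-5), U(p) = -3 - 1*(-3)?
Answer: 6540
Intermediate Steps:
U(p) = 0 (U(p) = -3 + 3 = 0)
m(M) = -4/7 + M/7 (m(M) = -(4 - M)/7 = -4/7 + M/7)
l(Y, T) = -T/5 (l(Y, T) = T*(-⅕) = -T/5)
u(K) = K/3 (u(K) = (K - (-4/7 + (⅐)*4)/5)/3 = (K - (-4/7 + 4/7)/5)/3 = (K - ⅕*0)/3 = (K + 0)/3 = K/3)
C(A, c) = c² + 219*A (C(A, c) = 219*A + c² = c² + 219*A)
17149 - C(u(U(6)), -103) = 17149 - ((-103)² + 219*((⅓)*0)) = 17149 - (10609 + 219*0) = 17149 - (10609 + 0) = 17149 - 1*10609 = 17149 - 10609 = 6540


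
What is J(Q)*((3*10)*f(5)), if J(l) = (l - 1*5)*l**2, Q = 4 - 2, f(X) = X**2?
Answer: -9000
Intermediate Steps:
Q = 2
J(l) = l**2*(-5 + l) (J(l) = (l - 5)*l**2 = (-5 + l)*l**2 = l**2*(-5 + l))
J(Q)*((3*10)*f(5)) = (2**2*(-5 + 2))*((3*10)*5**2) = (4*(-3))*(30*25) = -12*750 = -9000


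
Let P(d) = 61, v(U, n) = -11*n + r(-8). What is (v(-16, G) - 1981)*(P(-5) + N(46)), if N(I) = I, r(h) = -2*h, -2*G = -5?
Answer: -426395/2 ≈ -2.1320e+5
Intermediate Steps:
G = 5/2 (G = -1/2*(-5) = 5/2 ≈ 2.5000)
v(U, n) = 16 - 11*n (v(U, n) = -11*n - 2*(-8) = -11*n + 16 = 16 - 11*n)
(v(-16, G) - 1981)*(P(-5) + N(46)) = ((16 - 11*5/2) - 1981)*(61 + 46) = ((16 - 55/2) - 1981)*107 = (-23/2 - 1981)*107 = -3985/2*107 = -426395/2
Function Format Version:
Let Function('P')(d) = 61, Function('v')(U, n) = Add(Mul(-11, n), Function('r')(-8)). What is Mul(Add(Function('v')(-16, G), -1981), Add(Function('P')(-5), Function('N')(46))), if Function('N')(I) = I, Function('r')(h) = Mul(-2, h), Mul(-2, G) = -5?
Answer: Rational(-426395, 2) ≈ -2.1320e+5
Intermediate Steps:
G = Rational(5, 2) (G = Mul(Rational(-1, 2), -5) = Rational(5, 2) ≈ 2.5000)
Function('v')(U, n) = Add(16, Mul(-11, n)) (Function('v')(U, n) = Add(Mul(-11, n), Mul(-2, -8)) = Add(Mul(-11, n), 16) = Add(16, Mul(-11, n)))
Mul(Add(Function('v')(-16, G), -1981), Add(Function('P')(-5), Function('N')(46))) = Mul(Add(Add(16, Mul(-11, Rational(5, 2))), -1981), Add(61, 46)) = Mul(Add(Add(16, Rational(-55, 2)), -1981), 107) = Mul(Add(Rational(-23, 2), -1981), 107) = Mul(Rational(-3985, 2), 107) = Rational(-426395, 2)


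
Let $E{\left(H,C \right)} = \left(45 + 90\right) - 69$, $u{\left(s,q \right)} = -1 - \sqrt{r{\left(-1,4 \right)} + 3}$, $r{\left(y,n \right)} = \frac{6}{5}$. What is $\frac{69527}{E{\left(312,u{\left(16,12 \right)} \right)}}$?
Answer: $\frac{69527}{66} \approx 1053.4$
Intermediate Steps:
$r{\left(y,n \right)} = \frac{6}{5}$ ($r{\left(y,n \right)} = 6 \cdot \frac{1}{5} = \frac{6}{5}$)
$u{\left(s,q \right)} = -1 - \frac{\sqrt{105}}{5}$ ($u{\left(s,q \right)} = -1 - \sqrt{\frac{6}{5} + 3} = -1 - \sqrt{\frac{21}{5}} = -1 - \frac{\sqrt{105}}{5}$)
$E{\left(H,C \right)} = 66$ ($E{\left(H,C \right)} = 135 - 69 = 66$)
$\frac{69527}{E{\left(312,u{\left(16,12 \right)} \right)}} = \frac{69527}{66}$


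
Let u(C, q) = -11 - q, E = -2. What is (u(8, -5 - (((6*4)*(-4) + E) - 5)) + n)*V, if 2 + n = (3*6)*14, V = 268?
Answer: 37788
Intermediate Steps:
n = 250 (n = -2 + (3*6)*14 = -2 + 18*14 = -2 + 252 = 250)
(u(8, -5 - (((6*4)*(-4) + E) - 5)) + n)*V = ((-11 - (-5 - (((6*4)*(-4) - 2) - 5))) + 250)*268 = ((-11 - (-5 - ((24*(-4) - 2) - 5))) + 250)*268 = ((-11 - (-5 - ((-96 - 2) - 5))) + 250)*268 = ((-11 - (-5 - (-98 - 5))) + 250)*268 = ((-11 - (-5 - 1*(-103))) + 250)*268 = ((-11 - (-5 + 103)) + 250)*268 = ((-11 - 1*98) + 250)*268 = ((-11 - 98) + 250)*268 = (-109 + 250)*268 = 141*268 = 37788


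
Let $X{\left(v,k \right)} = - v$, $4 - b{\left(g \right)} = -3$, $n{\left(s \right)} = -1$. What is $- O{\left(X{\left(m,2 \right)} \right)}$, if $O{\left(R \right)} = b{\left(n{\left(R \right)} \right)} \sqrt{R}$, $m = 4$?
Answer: $- 14 i \approx - 14.0 i$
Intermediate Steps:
$b{\left(g \right)} = 7$ ($b{\left(g \right)} = 4 - -3 = 4 + 3 = 7$)
$O{\left(R \right)} = 7 \sqrt{R}$
$- O{\left(X{\left(m,2 \right)} \right)} = - 7 \sqrt{\left(-1\right) 4} = - 7 \sqrt{-4} = - 7 \cdot 2 i = - 14 i$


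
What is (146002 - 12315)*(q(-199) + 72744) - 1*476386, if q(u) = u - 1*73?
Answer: 9688087878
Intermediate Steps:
q(u) = -73 + u (q(u) = u - 73 = -73 + u)
(146002 - 12315)*(q(-199) + 72744) - 1*476386 = (146002 - 12315)*((-73 - 199) + 72744) - 1*476386 = 133687*(-272 + 72744) - 476386 = 133687*72472 - 476386 = 9688564264 - 476386 = 9688087878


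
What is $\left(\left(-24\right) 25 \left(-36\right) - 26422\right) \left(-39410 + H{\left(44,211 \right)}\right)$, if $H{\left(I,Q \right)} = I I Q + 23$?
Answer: $-1779843598$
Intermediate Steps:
$H{\left(I,Q \right)} = 23 + Q I^{2}$ ($H{\left(I,Q \right)} = I^{2} Q + 23 = Q I^{2} + 23 = 23 + Q I^{2}$)
$\left(\left(-24\right) 25 \left(-36\right) - 26422\right) \left(-39410 + H{\left(44,211 \right)}\right) = \left(\left(-24\right) 25 \left(-36\right) - 26422\right) \left(-39410 + \left(23 + 211 \cdot 44^{2}\right)\right) = \left(\left(-600\right) \left(-36\right) - 26422\right) \left(-39410 + \left(23 + 211 \cdot 1936\right)\right) = \left(21600 - 26422\right) \left(-39410 + \left(23 + 408496\right)\right) = - 4822 \left(-39410 + 408519\right) = \left(-4822\right) 369109 = -1779843598$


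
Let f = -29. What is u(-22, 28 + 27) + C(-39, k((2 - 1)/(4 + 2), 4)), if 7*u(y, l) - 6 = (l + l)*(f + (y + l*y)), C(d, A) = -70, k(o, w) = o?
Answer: -139194/7 ≈ -19885.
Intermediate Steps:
u(y, l) = 6/7 + 2*l*(-29 + y + l*y)/7 (u(y, l) = 6/7 + ((l + l)*(-29 + (y + l*y)))/7 = 6/7 + ((2*l)*(-29 + y + l*y))/7 = 6/7 + (2*l*(-29 + y + l*y))/7 = 6/7 + 2*l*(-29 + y + l*y)/7)
u(-22, 28 + 27) + C(-39, k((2 - 1)/(4 + 2), 4)) = (6/7 - 58*(28 + 27)/7 + (2/7)*(28 + 27)*(-22) + (2/7)*(-22)*(28 + 27)²) - 70 = (6/7 - 58/7*55 + (2/7)*55*(-22) + (2/7)*(-22)*55²) - 70 = (6/7 - 3190/7 - 2420/7 + (2/7)*(-22)*3025) - 70 = (6/7 - 3190/7 - 2420/7 - 133100/7) - 70 = -138704/7 - 70 = -139194/7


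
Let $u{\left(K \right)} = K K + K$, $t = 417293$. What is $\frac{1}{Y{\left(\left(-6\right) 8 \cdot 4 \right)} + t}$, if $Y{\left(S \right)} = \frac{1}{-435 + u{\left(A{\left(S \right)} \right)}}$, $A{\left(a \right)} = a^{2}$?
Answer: $\frac{1358990925}{567097400066026} \approx 2.3964 \cdot 10^{-6}$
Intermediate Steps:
$u{\left(K \right)} = K + K^{2}$ ($u{\left(K \right)} = K^{2} + K = K + K^{2}$)
$Y{\left(S \right)} = \frac{1}{-435 + S^{2} \left(1 + S^{2}\right)}$
$\frac{1}{Y{\left(\left(-6\right) 8 \cdot 4 \right)} + t} = \frac{1}{\frac{1}{-435 + \left(\left(-6\right) 8 \cdot 4\right)^{2} + \left(\left(-6\right) 8 \cdot 4\right)^{4}} + 417293} = \frac{1}{\frac{1}{-435 + \left(\left(-48\right) 4\right)^{2} + \left(\left(-48\right) 4\right)^{4}} + 417293} = \frac{1}{\frac{1}{-435 + \left(-192\right)^{2} + \left(-192\right)^{4}} + 417293} = \frac{1}{\frac{1}{-435 + 36864 + 1358954496} + 417293} = \frac{1}{\frac{1}{1358990925} + 417293} = \frac{1}{\frac{567097400066026}{1358990925}} = \frac{1358990925}{567097400066026}$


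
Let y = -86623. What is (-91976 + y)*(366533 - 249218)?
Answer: -20952341685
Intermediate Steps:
(-91976 + y)*(366533 - 249218) = (-91976 - 86623)*(366533 - 249218) = -178599*117315 = -20952341685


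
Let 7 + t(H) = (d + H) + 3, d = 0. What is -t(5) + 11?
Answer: 10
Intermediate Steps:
t(H) = -4 + H (t(H) = -7 + ((0 + H) + 3) = -7 + (H + 3) = -7 + (3 + H) = -4 + H)
-t(5) + 11 = -(-4 + 5) + 11 = -1*1 + 11 = -1 + 11 = 10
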